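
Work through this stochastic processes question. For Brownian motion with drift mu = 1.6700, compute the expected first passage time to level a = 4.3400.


Expected first passage time = a/mu
= 4.3400/1.6700
= 2.5988

2.5988


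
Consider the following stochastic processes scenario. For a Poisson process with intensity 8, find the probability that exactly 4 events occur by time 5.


P(N(t)=k) = (lambda*t)^k * exp(-lambda*t) / k!
lambda*t = 40
= 40^4 * exp(-40) / 4!
= 2560000 * 4.2484e-18 / 24
= 4.5316e-13

4.5316e-13


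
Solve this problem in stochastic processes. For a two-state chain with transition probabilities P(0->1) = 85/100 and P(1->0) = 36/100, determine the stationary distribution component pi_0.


Stationary distribution: pi_0 = p10/(p01+p10), pi_1 = p01/(p01+p10)
p01 = 0.8500, p10 = 0.3600
pi_0 = 0.2975

0.2975


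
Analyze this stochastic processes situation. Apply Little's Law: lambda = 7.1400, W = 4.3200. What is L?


Little's Law: L = lambda * W
= 7.1400 * 4.3200
= 30.8448

30.8448


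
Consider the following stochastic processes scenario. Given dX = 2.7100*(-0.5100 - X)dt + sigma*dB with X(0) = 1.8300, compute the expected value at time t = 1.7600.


E[X(t)] = mu + (X(0) - mu)*exp(-theta*t)
= -0.5100 + (1.8300 - -0.5100)*exp(-2.7100*1.7600)
= -0.5100 + 2.3400 * 0.0085
= -0.4901

-0.4901


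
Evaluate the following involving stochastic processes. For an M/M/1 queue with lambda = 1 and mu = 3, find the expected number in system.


rho = 1/3 = 0.3333
L = rho/(1-rho)
= 0.3333/0.6667
= 0.5000

0.5000


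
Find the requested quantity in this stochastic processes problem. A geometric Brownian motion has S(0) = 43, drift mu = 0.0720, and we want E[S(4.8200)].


E[S(t)] = S(0) * exp(mu * t)
= 43 * exp(0.0720 * 4.8200)
= 43 * 1.4149
= 60.8396

60.8396


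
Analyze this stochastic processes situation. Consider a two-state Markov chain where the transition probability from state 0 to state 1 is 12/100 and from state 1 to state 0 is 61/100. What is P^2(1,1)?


Computing P^2 by matrix multiplication.
P = [[0.8800, 0.1200], [0.6100, 0.3900]]
After raising P to the power 2:
P^2(1,1) = 0.2253

0.2253


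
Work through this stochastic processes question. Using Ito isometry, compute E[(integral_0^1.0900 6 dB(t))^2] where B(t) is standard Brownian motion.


By Ito isometry: E[(int f dB)^2] = int f^2 dt
= 6^2 * 1.0900
= 36 * 1.0900 = 39.2400

39.2400


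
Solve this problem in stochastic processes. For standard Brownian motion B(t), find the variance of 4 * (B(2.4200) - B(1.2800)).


Var(alpha*(B(t)-B(s))) = alpha^2 * (t-s)
= 4^2 * (2.4200 - 1.2800)
= 16 * 1.1400
= 18.2400

18.2400


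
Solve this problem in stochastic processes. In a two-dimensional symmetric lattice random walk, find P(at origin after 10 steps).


P = C(10,5)^2 / 4^10
= 252^2 / 1048576
= 63504 / 1048576
= 0.0606

0.0606


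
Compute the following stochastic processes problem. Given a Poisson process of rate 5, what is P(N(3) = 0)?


P(N(t)=k) = (lambda*t)^k * exp(-lambda*t) / k!
lambda*t = 15
= 15^0 * exp(-15) / 0!
= 1 * 3.0590e-07 / 1
= 3.0590e-07

3.0590e-07


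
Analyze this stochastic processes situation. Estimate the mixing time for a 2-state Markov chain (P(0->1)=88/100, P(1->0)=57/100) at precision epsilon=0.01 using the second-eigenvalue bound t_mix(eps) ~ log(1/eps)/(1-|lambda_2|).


lambda_2 = |1 - p01 - p10| = |1 - 0.8800 - 0.5700| = 0.4500
t_mix ~ log(1/eps)/(1 - |lambda_2|)
= log(100)/(1 - 0.4500) = 4.6052/0.5500
= 8.3730

8.3730


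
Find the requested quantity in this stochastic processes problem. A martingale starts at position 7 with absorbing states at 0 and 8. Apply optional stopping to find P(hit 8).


By optional stopping theorem: E(M at tau) = M(0) = 7
P(hit 8)*8 + P(hit 0)*0 = 7
P(hit 8) = (7 - 0)/(8 - 0) = 7/8 = 0.8750

0.8750


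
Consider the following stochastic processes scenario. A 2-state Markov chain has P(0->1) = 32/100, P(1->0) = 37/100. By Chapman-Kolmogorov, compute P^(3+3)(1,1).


P^6 = P^3 * P^3
Computing via matrix multiplication of the transition matrix.
Entry (1,1) of P^6 = 0.4642

0.4642


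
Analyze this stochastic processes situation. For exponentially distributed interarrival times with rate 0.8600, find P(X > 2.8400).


P(X > t) = exp(-lambda * t)
= exp(-0.8600 * 2.8400)
= exp(-2.4424) = 0.0870

0.0870


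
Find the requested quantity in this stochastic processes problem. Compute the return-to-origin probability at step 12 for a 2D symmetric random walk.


P = C(12,6)^2 / 4^12
= 924^2 / 16777216
= 853776 / 16777216
= 0.0509

0.0509


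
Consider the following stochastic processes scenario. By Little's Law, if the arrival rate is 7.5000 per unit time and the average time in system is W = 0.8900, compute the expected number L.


Little's Law: L = lambda * W
= 7.5000 * 0.8900
= 6.6750

6.6750


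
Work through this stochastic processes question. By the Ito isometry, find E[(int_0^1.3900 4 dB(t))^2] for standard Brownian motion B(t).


By Ito isometry: E[(int f dB)^2] = int f^2 dt
= 4^2 * 1.3900
= 16 * 1.3900 = 22.2400

22.2400


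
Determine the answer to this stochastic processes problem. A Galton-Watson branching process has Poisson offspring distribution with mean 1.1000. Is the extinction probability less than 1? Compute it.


Since mu = 1.1000 > 1, extinction prob q < 1.
Solve s = exp(mu*(s-1)) iteratively.
q = 0.8239

0.8239


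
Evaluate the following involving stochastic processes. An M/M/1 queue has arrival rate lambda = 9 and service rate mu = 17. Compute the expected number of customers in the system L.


rho = 9/17 = 0.5294
L = rho/(1-rho)
= 0.5294/0.4706
= 1.1250

1.1250


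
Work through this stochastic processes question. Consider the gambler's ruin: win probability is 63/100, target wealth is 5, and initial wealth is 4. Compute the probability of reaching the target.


Gambler's ruin formula:
r = q/p = 0.3700/0.6300 = 0.5873
P(win) = (1 - r^i)/(1 - r^N)
= (1 - 0.5873^4)/(1 - 0.5873^5)
= 0.9472

0.9472


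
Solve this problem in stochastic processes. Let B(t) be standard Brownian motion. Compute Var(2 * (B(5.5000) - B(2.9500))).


Var(alpha*(B(t)-B(s))) = alpha^2 * (t-s)
= 2^2 * (5.5000 - 2.9500)
= 4 * 2.5500
= 10.2000

10.2000


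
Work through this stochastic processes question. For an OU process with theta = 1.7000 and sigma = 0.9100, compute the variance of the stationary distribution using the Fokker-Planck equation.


Stationary variance = sigma^2 / (2*theta)
= 0.9100^2 / (2*1.7000)
= 0.8281 / 3.4000
= 0.2436

0.2436


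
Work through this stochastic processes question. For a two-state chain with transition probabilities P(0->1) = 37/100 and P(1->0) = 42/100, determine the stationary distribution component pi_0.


Stationary distribution: pi_0 = p10/(p01+p10), pi_1 = p01/(p01+p10)
p01 = 0.3700, p10 = 0.4200
pi_0 = 0.5316

0.5316


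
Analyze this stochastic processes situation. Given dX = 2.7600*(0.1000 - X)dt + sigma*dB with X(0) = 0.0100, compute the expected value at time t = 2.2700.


E[X(t)] = mu + (X(0) - mu)*exp(-theta*t)
= 0.1000 + (0.0100 - 0.1000)*exp(-2.7600*2.2700)
= 0.1000 + -0.0900 * 0.0019
= 0.0998

0.0998


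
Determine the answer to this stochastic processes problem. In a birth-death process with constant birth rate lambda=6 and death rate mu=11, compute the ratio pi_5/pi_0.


For birth-death process, pi_n/pi_0 = (lambda/mu)^n
= (6/11)^5
= 0.0483

0.0483


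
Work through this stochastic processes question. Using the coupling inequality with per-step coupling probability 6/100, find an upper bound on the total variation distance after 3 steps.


TV distance bound <= (1-delta)^n
= (1 - 0.0600)^3
= 0.9400^3
= 0.8306

0.8306


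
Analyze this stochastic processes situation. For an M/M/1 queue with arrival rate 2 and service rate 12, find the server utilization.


rho = lambda/mu
= 2/12
= 0.1667

0.1667


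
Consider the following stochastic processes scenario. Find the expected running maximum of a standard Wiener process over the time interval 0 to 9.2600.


E(max B(s)) = sqrt(2t/pi)
= sqrt(2*9.2600/pi)
= sqrt(5.8951)
= 2.4280

2.4280


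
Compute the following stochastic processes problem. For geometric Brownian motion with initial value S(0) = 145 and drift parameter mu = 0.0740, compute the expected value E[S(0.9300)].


E[S(t)] = S(0) * exp(mu * t)
= 145 * exp(0.0740 * 0.9300)
= 145 * 1.0712
= 155.3303

155.3303


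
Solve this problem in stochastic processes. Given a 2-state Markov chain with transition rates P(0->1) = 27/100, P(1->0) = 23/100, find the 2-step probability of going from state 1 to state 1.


Computing P^2 by matrix multiplication.
P = [[0.7300, 0.2700], [0.2300, 0.7700]]
After raising P to the power 2:
P^2(1,1) = 0.6550

0.6550


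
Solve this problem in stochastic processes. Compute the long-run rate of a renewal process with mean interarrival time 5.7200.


Long-run renewal rate = 1/E(X)
= 1/5.7200
= 0.1748

0.1748


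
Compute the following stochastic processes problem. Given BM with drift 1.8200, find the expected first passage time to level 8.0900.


Expected first passage time = a/mu
= 8.0900/1.8200
= 4.4451

4.4451


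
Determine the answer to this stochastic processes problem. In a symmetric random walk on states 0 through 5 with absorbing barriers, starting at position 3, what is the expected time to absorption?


For symmetric RW on 0,...,N with absorbing barriers, E(i) = i*(N-i)
E(3) = 3 * 2 = 6

6


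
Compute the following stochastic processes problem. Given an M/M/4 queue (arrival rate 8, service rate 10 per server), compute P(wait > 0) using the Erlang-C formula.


a = lambda/mu = 0.8000
rho = a/c = 0.2000
Erlang-C formula applied:
C(c,a) = 0.0096

0.0096


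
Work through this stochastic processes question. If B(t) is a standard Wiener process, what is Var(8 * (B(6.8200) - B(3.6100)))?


Var(alpha*(B(t)-B(s))) = alpha^2 * (t-s)
= 8^2 * (6.8200 - 3.6100)
= 64 * 3.2100
= 205.4400

205.4400


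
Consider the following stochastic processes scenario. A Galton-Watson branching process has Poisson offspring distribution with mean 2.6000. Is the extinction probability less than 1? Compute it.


Since mu = 2.6000 > 1, extinction prob q < 1.
Solve s = exp(mu*(s-1)) iteratively.
q = 0.0951

0.0951


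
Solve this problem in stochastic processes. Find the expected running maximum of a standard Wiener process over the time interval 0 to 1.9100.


E(max B(s)) = sqrt(2t/pi)
= sqrt(2*1.9100/pi)
= sqrt(1.2159)
= 1.1027

1.1027


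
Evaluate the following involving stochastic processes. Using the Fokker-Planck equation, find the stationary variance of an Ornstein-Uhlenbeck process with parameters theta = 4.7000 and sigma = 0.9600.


Stationary variance = sigma^2 / (2*theta)
= 0.9600^2 / (2*4.7000)
= 0.9216 / 9.4000
= 0.0980

0.0980


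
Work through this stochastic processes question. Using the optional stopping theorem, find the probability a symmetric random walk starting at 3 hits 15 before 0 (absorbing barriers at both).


By optional stopping theorem: E(M at tau) = M(0) = 3
P(hit 15)*15 + P(hit 0)*0 = 3
P(hit 15) = (3 - 0)/(15 - 0) = 1/5 = 0.2000

0.2000


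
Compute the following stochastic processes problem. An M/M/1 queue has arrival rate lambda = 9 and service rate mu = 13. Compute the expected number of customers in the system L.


rho = 9/13 = 0.6923
L = rho/(1-rho)
= 0.6923/0.3077
= 2.2500

2.2500


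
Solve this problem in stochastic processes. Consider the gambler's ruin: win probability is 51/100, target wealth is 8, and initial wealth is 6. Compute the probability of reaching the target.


Gambler's ruin formula:
r = q/p = 0.4900/0.5100 = 0.9608
P(win) = (1 - r^i)/(1 - r^N)
= (1 - 0.9608^6)/(1 - 0.9608^8)
= 0.7792

0.7792


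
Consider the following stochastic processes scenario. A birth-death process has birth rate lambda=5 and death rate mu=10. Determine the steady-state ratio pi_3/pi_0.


For birth-death process, pi_n/pi_0 = (lambda/mu)^n
= (5/10)^3
= 0.1250

0.1250


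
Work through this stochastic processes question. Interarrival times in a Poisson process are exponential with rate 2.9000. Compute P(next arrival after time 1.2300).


P(X > t) = exp(-lambda * t)
= exp(-2.9000 * 1.2300)
= exp(-3.5670) = 0.0282

0.0282


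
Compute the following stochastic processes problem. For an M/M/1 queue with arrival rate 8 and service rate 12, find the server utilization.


rho = lambda/mu
= 8/12
= 0.6667

0.6667


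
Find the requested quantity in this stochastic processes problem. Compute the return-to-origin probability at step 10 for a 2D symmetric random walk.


P = C(10,5)^2 / 4^10
= 252^2 / 1048576
= 63504 / 1048576
= 0.0606

0.0606


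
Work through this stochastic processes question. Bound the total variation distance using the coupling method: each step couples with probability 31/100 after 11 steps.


TV distance bound <= (1-delta)^n
= (1 - 0.3100)^11
= 0.6900^11
= 0.0169

0.0169


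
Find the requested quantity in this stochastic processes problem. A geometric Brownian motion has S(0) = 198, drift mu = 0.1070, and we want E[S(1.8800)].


E[S(t)] = S(0) * exp(mu * t)
= 198 * exp(0.1070 * 1.8800)
= 198 * 1.2228
= 242.1184

242.1184


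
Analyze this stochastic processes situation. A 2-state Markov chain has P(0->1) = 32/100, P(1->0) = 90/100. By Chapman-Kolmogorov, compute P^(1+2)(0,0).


P^3 = P^1 * P^2
Computing via matrix multiplication of the transition matrix.
Entry (0,0) of P^3 = 0.7349

0.7349


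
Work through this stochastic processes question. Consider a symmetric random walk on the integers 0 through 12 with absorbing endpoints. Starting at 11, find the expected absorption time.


For symmetric RW on 0,...,N with absorbing barriers, E(i) = i*(N-i)
E(11) = 11 * 1 = 11

11


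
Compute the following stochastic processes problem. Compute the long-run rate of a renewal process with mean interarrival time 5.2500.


Long-run renewal rate = 1/E(X)
= 1/5.2500
= 0.1905

0.1905


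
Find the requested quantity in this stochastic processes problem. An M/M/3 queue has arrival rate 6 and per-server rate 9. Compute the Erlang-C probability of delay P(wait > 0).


a = lambda/mu = 0.6667
rho = a/c = 0.2222
Erlang-C formula applied:
C(c,a) = 0.0325

0.0325


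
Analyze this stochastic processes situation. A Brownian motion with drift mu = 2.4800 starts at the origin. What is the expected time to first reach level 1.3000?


Expected first passage time = a/mu
= 1.3000/2.4800
= 0.5242

0.5242


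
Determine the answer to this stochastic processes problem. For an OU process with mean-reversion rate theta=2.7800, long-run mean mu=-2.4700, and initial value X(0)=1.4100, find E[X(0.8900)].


E[X(t)] = mu + (X(0) - mu)*exp(-theta*t)
= -2.4700 + (1.4100 - -2.4700)*exp(-2.7800*0.8900)
= -2.4700 + 3.8800 * 0.0842
= -2.1432

-2.1432


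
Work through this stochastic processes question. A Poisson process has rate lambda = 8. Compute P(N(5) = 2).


P(N(t)=k) = (lambda*t)^k * exp(-lambda*t) / k!
lambda*t = 40
= 40^2 * exp(-40) / 2!
= 1600 * 4.2484e-18 / 2
= 3.3987e-15

3.3987e-15


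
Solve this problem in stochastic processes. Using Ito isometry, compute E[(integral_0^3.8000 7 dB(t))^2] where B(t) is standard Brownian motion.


By Ito isometry: E[(int f dB)^2] = int f^2 dt
= 7^2 * 3.8000
= 49 * 3.8000 = 186.2000

186.2000


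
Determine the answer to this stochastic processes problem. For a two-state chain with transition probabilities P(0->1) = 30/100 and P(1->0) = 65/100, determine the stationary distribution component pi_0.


Stationary distribution: pi_0 = p10/(p01+p10), pi_1 = p01/(p01+p10)
p01 = 0.3000, p10 = 0.6500
pi_0 = 0.6842

0.6842


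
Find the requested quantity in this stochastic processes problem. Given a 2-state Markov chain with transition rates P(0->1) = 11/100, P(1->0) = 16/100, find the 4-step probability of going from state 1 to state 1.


Computing P^4 by matrix multiplication.
P = [[0.8900, 0.1100], [0.1600, 0.8400]]
After raising P to the power 4:
P^4(1,1) = 0.5757

0.5757


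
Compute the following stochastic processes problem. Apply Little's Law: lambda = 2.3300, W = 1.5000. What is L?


Little's Law: L = lambda * W
= 2.3300 * 1.5000
= 3.4950

3.4950


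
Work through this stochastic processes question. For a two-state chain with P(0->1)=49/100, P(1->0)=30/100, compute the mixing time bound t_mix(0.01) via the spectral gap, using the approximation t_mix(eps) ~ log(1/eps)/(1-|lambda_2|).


lambda_2 = |1 - p01 - p10| = |1 - 0.4900 - 0.3000| = 0.2100
t_mix ~ log(1/eps)/(1 - |lambda_2|)
= log(100)/(1 - 0.2100) = 4.6052/0.7900
= 5.8293

5.8293


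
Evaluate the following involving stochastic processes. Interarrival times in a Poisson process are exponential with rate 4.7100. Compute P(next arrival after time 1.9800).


P(X > t) = exp(-lambda * t)
= exp(-4.7100 * 1.9800)
= exp(-9.3258) = 8.9096e-05

8.9096e-05


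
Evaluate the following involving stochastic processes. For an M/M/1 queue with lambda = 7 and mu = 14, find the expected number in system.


rho = 7/14 = 0.5000
L = rho/(1-rho)
= 0.5000/0.5000
= 1.0000

1.0000


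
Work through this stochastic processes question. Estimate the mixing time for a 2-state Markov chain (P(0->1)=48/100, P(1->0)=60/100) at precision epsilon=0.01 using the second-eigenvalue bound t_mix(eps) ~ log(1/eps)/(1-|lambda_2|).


lambda_2 = |1 - p01 - p10| = |1 - 0.4800 - 0.6000| = 0.0800
t_mix ~ log(1/eps)/(1 - |lambda_2|)
= log(100)/(1 - 0.0800) = 4.6052/0.9200
= 5.0056

5.0056


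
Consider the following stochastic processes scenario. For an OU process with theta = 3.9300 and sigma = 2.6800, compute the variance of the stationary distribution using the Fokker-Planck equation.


Stationary variance = sigma^2 / (2*theta)
= 2.6800^2 / (2*3.9300)
= 7.1824 / 7.8600
= 0.9138

0.9138


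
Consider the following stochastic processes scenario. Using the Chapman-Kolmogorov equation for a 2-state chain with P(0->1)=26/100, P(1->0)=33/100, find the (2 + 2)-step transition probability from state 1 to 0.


P^4 = P^2 * P^2
Computing via matrix multiplication of the transition matrix.
Entry (1,0) of P^4 = 0.5435

0.5435


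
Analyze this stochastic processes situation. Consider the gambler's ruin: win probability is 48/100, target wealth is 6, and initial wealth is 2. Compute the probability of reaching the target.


Gambler's ruin formula:
r = q/p = 0.5200/0.4800 = 1.0833
P(win) = (1 - r^i)/(1 - r^N)
= (1 - 1.0833^2)/(1 - 1.0833^6)
= 0.2816

0.2816


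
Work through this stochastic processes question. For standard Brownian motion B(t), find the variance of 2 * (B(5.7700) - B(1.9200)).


Var(alpha*(B(t)-B(s))) = alpha^2 * (t-s)
= 2^2 * (5.7700 - 1.9200)
= 4 * 3.8500
= 15.4000

15.4000


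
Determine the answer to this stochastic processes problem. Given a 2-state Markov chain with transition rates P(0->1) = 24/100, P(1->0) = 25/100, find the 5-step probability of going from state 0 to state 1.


Computing P^5 by matrix multiplication.
P = [[0.7600, 0.2400], [0.2500, 0.7500]]
After raising P to the power 5:
P^5(0,1) = 0.4729

0.4729


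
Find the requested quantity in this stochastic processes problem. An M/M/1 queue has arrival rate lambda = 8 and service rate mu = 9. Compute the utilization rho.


rho = lambda/mu
= 8/9
= 0.8889

0.8889


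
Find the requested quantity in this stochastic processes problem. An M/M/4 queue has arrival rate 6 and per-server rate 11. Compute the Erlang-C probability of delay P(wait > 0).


a = lambda/mu = 0.5455
rho = a/c = 0.1364
Erlang-C formula applied:
C(c,a) = 0.0025

0.0025


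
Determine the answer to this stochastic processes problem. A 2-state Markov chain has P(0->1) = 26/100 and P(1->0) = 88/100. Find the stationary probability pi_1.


Stationary distribution: pi_0 = p10/(p01+p10), pi_1 = p01/(p01+p10)
p01 = 0.2600, p10 = 0.8800
pi_1 = 0.2281

0.2281


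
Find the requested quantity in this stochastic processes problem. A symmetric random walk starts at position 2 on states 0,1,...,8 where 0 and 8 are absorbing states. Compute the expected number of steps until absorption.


For symmetric RW on 0,...,N with absorbing barriers, E(i) = i*(N-i)
E(2) = 2 * 6 = 12

12


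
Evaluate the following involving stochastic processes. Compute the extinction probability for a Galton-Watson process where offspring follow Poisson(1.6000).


Since mu = 1.6000 > 1, extinction prob q < 1.
Solve s = exp(mu*(s-1)) iteratively.
q = 0.3580

0.3580


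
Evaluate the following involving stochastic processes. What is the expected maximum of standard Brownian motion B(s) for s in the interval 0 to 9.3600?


E(max B(s)) = sqrt(2t/pi)
= sqrt(2*9.3600/pi)
= sqrt(5.9588)
= 2.4411

2.4411


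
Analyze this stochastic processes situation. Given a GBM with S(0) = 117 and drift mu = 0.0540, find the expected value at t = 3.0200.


E[S(t)] = S(0) * exp(mu * t)
= 117 * exp(0.0540 * 3.0200)
= 117 * 1.1771
= 137.7243

137.7243


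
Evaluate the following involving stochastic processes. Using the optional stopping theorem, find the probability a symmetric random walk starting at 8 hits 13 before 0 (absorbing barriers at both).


By optional stopping theorem: E(M at tau) = M(0) = 8
P(hit 13)*13 + P(hit 0)*0 = 8
P(hit 13) = (8 - 0)/(13 - 0) = 8/13 = 0.6154

0.6154


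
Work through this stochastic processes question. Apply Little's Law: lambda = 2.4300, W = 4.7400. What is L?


Little's Law: L = lambda * W
= 2.4300 * 4.7400
= 11.5182

11.5182


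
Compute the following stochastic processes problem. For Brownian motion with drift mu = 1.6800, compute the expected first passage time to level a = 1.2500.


Expected first passage time = a/mu
= 1.2500/1.6800
= 0.7440

0.7440


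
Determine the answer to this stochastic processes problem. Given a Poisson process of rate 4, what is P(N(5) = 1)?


P(N(t)=k) = (lambda*t)^k * exp(-lambda*t) / k!
lambda*t = 20
= 20^1 * exp(-20) / 1!
= 20 * 2.0612e-09 / 1
= 4.1223e-08

4.1223e-08


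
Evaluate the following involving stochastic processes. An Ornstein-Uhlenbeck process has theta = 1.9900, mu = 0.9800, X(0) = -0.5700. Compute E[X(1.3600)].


E[X(t)] = mu + (X(0) - mu)*exp(-theta*t)
= 0.9800 + (-0.5700 - 0.9800)*exp(-1.9900*1.3600)
= 0.9800 + -1.5500 * 0.0668
= 0.8765

0.8765


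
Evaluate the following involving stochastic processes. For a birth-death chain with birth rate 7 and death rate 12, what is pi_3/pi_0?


For birth-death process, pi_n/pi_0 = (lambda/mu)^n
= (7/12)^3
= 0.1985

0.1985


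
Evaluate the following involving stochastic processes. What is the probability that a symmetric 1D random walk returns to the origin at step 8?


P(S(8) = 0) = C(8,4) / 4^4
= 70 / 256
= 0.2734

0.2734


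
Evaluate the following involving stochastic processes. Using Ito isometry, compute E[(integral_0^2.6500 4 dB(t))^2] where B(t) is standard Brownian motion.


By Ito isometry: E[(int f dB)^2] = int f^2 dt
= 4^2 * 2.6500
= 16 * 2.6500 = 42.4000

42.4000


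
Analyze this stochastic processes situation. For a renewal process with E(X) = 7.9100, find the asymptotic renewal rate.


Long-run renewal rate = 1/E(X)
= 1/7.9100
= 0.1264

0.1264


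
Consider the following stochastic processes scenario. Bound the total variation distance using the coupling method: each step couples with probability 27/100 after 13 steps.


TV distance bound <= (1-delta)^n
= (1 - 0.2700)^13
= 0.7300^13
= 0.0167

0.0167


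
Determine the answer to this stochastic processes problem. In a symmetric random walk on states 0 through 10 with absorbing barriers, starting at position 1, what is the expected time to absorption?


For symmetric RW on 0,...,N with absorbing barriers, E(i) = i*(N-i)
E(1) = 1 * 9 = 9

9


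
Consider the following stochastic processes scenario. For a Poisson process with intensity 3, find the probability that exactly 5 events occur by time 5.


P(N(t)=k) = (lambda*t)^k * exp(-lambda*t) / k!
lambda*t = 15
= 15^5 * exp(-15) / 5!
= 759375 * 3.0590e-07 / 120
= 0.0019

0.0019


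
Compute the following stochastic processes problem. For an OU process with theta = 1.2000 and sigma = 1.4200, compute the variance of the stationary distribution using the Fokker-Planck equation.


Stationary variance = sigma^2 / (2*theta)
= 1.4200^2 / (2*1.2000)
= 2.0164 / 2.4000
= 0.8402

0.8402


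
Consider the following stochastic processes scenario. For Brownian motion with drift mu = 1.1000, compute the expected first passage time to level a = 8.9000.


Expected first passage time = a/mu
= 8.9000/1.1000
= 8.0909

8.0909


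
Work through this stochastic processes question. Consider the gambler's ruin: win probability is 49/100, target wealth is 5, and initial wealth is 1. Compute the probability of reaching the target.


Gambler's ruin formula:
r = q/p = 0.5100/0.4900 = 1.0408
P(win) = (1 - r^i)/(1 - r^N)
= (1 - 1.0408^1)/(1 - 1.0408^5)
= 0.1843

0.1843


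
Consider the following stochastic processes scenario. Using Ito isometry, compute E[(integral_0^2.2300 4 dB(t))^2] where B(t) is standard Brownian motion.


By Ito isometry: E[(int f dB)^2] = int f^2 dt
= 4^2 * 2.2300
= 16 * 2.2300 = 35.6800

35.6800


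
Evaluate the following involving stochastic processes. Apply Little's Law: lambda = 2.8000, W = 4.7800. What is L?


Little's Law: L = lambda * W
= 2.8000 * 4.7800
= 13.3840

13.3840


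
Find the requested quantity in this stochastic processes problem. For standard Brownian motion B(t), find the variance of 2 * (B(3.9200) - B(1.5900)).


Var(alpha*(B(t)-B(s))) = alpha^2 * (t-s)
= 2^2 * (3.9200 - 1.5900)
= 4 * 2.3300
= 9.3200

9.3200


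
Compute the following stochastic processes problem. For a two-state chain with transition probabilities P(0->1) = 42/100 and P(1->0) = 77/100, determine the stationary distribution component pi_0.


Stationary distribution: pi_0 = p10/(p01+p10), pi_1 = p01/(p01+p10)
p01 = 0.4200, p10 = 0.7700
pi_0 = 0.6471

0.6471


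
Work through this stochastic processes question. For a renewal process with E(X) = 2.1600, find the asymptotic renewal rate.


Long-run renewal rate = 1/E(X)
= 1/2.1600
= 0.4630

0.4630


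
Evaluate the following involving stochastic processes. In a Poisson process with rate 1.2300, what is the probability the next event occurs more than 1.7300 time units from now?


P(X > t) = exp(-lambda * t)
= exp(-1.2300 * 1.7300)
= exp(-2.1279) = 0.1191

0.1191


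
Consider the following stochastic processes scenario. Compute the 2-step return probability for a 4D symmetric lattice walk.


P(return in 2 steps) = P(reverse first step) = 1/(2d)
= 1/8
= 0.1250

0.1250


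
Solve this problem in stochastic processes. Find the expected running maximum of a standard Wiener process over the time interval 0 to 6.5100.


E(max B(s)) = sqrt(2t/pi)
= sqrt(2*6.5100/pi)
= sqrt(4.1444)
= 2.0358

2.0358


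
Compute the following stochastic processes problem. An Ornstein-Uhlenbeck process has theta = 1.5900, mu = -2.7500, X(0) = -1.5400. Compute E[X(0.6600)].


E[X(t)] = mu + (X(0) - mu)*exp(-theta*t)
= -2.7500 + (-1.5400 - -2.7500)*exp(-1.5900*0.6600)
= -2.7500 + 1.2100 * 0.3501
= -2.3263

-2.3263


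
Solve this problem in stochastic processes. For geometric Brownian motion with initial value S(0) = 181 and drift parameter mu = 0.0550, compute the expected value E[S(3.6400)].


E[S(t)] = S(0) * exp(mu * t)
= 181 * exp(0.0550 * 3.6400)
= 181 * 1.2216
= 221.1181

221.1181


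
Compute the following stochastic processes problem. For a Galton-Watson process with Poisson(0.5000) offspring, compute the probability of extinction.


Since mu = 0.5000 <= 1, extinction probability = 1.

1.0000


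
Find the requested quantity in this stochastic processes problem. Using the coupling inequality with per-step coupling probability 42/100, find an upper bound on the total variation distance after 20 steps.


TV distance bound <= (1-delta)^n
= (1 - 0.4200)^20
= 0.5800^20
= 1.8559e-05

1.8559e-05


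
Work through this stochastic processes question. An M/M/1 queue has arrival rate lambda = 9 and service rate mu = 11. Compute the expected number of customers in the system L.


rho = 9/11 = 0.8182
L = rho/(1-rho)
= 0.8182/0.1818
= 4.5000

4.5000


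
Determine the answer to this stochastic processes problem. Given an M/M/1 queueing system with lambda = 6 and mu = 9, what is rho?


rho = lambda/mu
= 6/9
= 0.6667

0.6667


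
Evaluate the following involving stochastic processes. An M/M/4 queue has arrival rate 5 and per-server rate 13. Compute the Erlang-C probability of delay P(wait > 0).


a = lambda/mu = 0.3846
rho = a/c = 0.0962
Erlang-C formula applied:
C(c,a) = 6.8669e-04

6.8669e-04


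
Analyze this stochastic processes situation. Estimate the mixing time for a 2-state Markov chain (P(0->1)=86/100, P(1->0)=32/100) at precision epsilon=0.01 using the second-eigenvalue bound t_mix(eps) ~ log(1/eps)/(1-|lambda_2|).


lambda_2 = |1 - p01 - p10| = |1 - 0.8600 - 0.3200| = 0.1800
t_mix ~ log(1/eps)/(1 - |lambda_2|)
= log(100)/(1 - 0.1800) = 4.6052/0.8200
= 5.6161

5.6161


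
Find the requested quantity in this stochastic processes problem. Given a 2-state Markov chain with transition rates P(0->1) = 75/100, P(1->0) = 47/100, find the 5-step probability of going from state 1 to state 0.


Computing P^5 by matrix multiplication.
P = [[0.2500, 0.7500], [0.4700, 0.5300]]
After raising P to the power 5:
P^5(1,0) = 0.3854

0.3854


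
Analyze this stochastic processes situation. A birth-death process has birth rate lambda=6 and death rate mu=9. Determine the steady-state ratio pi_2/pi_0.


For birth-death process, pi_n/pi_0 = (lambda/mu)^n
= (6/9)^2
= 0.4444

0.4444


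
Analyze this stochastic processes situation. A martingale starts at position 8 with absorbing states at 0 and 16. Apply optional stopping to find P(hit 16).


By optional stopping theorem: E(M at tau) = M(0) = 8
P(hit 16)*16 + P(hit 0)*0 = 8
P(hit 16) = (8 - 0)/(16 - 0) = 1/2 = 0.5000

0.5000


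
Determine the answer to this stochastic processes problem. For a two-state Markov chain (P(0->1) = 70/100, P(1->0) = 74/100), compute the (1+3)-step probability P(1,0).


P^4 = P^1 * P^3
Computing via matrix multiplication of the transition matrix.
Entry (1,0) of P^4 = 0.4946

0.4946


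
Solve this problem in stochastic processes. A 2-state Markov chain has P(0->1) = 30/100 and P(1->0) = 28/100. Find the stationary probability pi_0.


Stationary distribution: pi_0 = p10/(p01+p10), pi_1 = p01/(p01+p10)
p01 = 0.3000, p10 = 0.2800
pi_0 = 0.4828

0.4828


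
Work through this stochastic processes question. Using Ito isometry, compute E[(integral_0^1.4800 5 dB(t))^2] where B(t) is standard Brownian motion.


By Ito isometry: E[(int f dB)^2] = int f^2 dt
= 5^2 * 1.4800
= 25 * 1.4800 = 37.0000

37.0000


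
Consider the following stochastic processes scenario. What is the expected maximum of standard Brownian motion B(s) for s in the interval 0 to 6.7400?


E(max B(s)) = sqrt(2t/pi)
= sqrt(2*6.7400/pi)
= sqrt(4.2908)
= 2.0714

2.0714


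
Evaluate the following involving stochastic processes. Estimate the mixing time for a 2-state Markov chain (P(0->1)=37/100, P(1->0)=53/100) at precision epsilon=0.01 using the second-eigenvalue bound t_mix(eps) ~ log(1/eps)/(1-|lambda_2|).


lambda_2 = |1 - p01 - p10| = |1 - 0.3700 - 0.5300| = 0.1000
t_mix ~ log(1/eps)/(1 - |lambda_2|)
= log(100)/(1 - 0.1000) = 4.6052/0.9000
= 5.1169

5.1169


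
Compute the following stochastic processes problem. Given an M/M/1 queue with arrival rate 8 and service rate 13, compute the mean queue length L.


rho = 8/13 = 0.6154
L = rho/(1-rho)
= 0.6154/0.3846
= 1.6000

1.6000


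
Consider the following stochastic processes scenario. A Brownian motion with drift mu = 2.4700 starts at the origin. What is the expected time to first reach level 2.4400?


Expected first passage time = a/mu
= 2.4400/2.4700
= 0.9879

0.9879


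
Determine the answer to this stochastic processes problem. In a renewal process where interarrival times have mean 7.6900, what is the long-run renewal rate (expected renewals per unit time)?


Long-run renewal rate = 1/E(X)
= 1/7.6900
= 0.1300

0.1300


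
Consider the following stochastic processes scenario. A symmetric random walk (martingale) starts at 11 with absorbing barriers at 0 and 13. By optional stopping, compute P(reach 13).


By optional stopping theorem: E(M at tau) = M(0) = 11
P(hit 13)*13 + P(hit 0)*0 = 11
P(hit 13) = (11 - 0)/(13 - 0) = 11/13 = 0.8462

0.8462


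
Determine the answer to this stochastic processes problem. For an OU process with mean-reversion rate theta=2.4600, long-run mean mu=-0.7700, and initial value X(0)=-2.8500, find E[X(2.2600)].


E[X(t)] = mu + (X(0) - mu)*exp(-theta*t)
= -0.7700 + (-2.8500 - -0.7700)*exp(-2.4600*2.2600)
= -0.7700 + -2.0800 * 0.0039
= -0.7780

-0.7780


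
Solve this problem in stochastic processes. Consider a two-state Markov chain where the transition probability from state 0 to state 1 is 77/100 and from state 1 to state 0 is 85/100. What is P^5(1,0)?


Computing P^5 by matrix multiplication.
P = [[0.2300, 0.7700], [0.8500, 0.1500]]
After raising P to the power 5:
P^5(1,0) = 0.5728

0.5728


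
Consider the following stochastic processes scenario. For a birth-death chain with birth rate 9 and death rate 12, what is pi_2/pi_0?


For birth-death process, pi_n/pi_0 = (lambda/mu)^n
= (9/12)^2
= 0.5625

0.5625


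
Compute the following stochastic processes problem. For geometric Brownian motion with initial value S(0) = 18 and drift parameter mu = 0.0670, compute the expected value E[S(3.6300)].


E[S(t)] = S(0) * exp(mu * t)
= 18 * exp(0.0670 * 3.6300)
= 18 * 1.2753
= 22.9561

22.9561


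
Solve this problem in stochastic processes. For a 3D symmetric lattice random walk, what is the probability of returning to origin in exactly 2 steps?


P(return in 2 steps) = P(reverse first step) = 1/(2d)
= 1/6
= 0.1667

0.1667


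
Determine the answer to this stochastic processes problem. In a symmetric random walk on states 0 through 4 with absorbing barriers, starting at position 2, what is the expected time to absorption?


For symmetric RW on 0,...,N with absorbing barriers, E(i) = i*(N-i)
E(2) = 2 * 2 = 4

4


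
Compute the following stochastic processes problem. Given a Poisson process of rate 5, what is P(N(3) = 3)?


P(N(t)=k) = (lambda*t)^k * exp(-lambda*t) / k!
lambda*t = 15
= 15^3 * exp(-15) / 3!
= 3375 * 3.0590e-07 / 6
= 1.7207e-04

1.7207e-04


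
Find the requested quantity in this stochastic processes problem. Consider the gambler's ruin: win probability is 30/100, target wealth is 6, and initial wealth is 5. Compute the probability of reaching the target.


Gambler's ruin formula:
r = q/p = 0.7000/0.3000 = 2.3333
P(win) = (1 - r^i)/(1 - r^N)
= (1 - 2.3333^5)/(1 - 2.3333^6)
= 0.4250

0.4250


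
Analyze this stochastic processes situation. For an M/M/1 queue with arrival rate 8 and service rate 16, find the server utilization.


rho = lambda/mu
= 8/16
= 0.5000

0.5000


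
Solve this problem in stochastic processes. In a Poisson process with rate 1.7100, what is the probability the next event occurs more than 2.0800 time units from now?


P(X > t) = exp(-lambda * t)
= exp(-1.7100 * 2.0800)
= exp(-3.5568) = 0.0285

0.0285


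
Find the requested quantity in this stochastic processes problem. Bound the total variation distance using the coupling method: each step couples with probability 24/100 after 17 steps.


TV distance bound <= (1-delta)^n
= (1 - 0.2400)^17
= 0.7600^17
= 0.0094

0.0094


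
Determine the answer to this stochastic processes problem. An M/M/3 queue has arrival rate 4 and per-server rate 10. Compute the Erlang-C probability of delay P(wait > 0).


a = lambda/mu = 0.4000
rho = a/c = 0.1333
Erlang-C formula applied:
C(c,a) = 0.0082

0.0082


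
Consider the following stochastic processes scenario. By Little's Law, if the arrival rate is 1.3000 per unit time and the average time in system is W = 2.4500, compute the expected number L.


Little's Law: L = lambda * W
= 1.3000 * 2.4500
= 3.1850

3.1850


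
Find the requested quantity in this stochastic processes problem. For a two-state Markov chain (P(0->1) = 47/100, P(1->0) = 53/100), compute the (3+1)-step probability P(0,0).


P^4 = P^3 * P^1
Computing via matrix multiplication of the transition matrix.
Entry (0,0) of P^4 = 0.5300

0.5300


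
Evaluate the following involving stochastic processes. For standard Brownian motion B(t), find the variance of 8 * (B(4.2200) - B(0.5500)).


Var(alpha*(B(t)-B(s))) = alpha^2 * (t-s)
= 8^2 * (4.2200 - 0.5500)
= 64 * 3.6700
= 234.8800

234.8800


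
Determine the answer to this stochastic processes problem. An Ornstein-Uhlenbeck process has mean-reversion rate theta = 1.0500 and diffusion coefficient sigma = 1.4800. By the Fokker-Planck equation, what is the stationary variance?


Stationary variance = sigma^2 / (2*theta)
= 1.4800^2 / (2*1.0500)
= 2.1904 / 2.1000
= 1.0430

1.0430


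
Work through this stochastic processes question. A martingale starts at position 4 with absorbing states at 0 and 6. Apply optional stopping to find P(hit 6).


By optional stopping theorem: E(M at tau) = M(0) = 4
P(hit 6)*6 + P(hit 0)*0 = 4
P(hit 6) = (4 - 0)/(6 - 0) = 2/3 = 0.6667

0.6667


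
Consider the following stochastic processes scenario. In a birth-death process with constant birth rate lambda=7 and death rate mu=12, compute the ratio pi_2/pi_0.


For birth-death process, pi_n/pi_0 = (lambda/mu)^n
= (7/12)^2
= 0.3403

0.3403


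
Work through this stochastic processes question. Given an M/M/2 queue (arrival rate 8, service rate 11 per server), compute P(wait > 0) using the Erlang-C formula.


a = lambda/mu = 0.7273
rho = a/c = 0.3636
Erlang-C formula applied:
C(c,a) = 0.1939

0.1939


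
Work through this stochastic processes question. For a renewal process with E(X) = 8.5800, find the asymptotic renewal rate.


Long-run renewal rate = 1/E(X)
= 1/8.5800
= 0.1166

0.1166


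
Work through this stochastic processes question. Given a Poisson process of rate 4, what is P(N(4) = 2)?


P(N(t)=k) = (lambda*t)^k * exp(-lambda*t) / k!
lambda*t = 16
= 16^2 * exp(-16) / 2!
= 256 * 1.1254e-07 / 2
= 1.4405e-05

1.4405e-05


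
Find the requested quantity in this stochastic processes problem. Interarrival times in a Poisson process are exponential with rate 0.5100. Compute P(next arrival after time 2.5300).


P(X > t) = exp(-lambda * t)
= exp(-0.5100 * 2.5300)
= exp(-1.2903) = 0.2752

0.2752


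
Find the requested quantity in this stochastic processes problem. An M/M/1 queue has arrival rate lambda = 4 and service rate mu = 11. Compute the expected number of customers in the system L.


rho = 4/11 = 0.3636
L = rho/(1-rho)
= 0.3636/0.6364
= 0.5714

0.5714


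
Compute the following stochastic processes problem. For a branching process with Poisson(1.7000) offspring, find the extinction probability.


Since mu = 1.7000 > 1, extinction prob q < 1.
Solve s = exp(mu*(s-1)) iteratively.
q = 0.3088

0.3088


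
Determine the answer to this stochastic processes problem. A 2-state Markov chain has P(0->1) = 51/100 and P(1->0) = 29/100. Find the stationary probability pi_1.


Stationary distribution: pi_0 = p10/(p01+p10), pi_1 = p01/(p01+p10)
p01 = 0.5100, p10 = 0.2900
pi_1 = 0.6375

0.6375


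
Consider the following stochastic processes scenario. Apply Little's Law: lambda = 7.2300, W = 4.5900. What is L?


Little's Law: L = lambda * W
= 7.2300 * 4.5900
= 33.1857

33.1857
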